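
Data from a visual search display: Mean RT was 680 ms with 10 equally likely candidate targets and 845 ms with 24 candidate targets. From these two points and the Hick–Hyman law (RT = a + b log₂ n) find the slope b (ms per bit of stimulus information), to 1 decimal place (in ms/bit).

130.6 ms/bit

b = (RT₂ − RT₁)/(log₂ n₂ − log₂ n₁) = (845 − 680)/(4.5850 − 3.3219) = 130.638 ms/bit.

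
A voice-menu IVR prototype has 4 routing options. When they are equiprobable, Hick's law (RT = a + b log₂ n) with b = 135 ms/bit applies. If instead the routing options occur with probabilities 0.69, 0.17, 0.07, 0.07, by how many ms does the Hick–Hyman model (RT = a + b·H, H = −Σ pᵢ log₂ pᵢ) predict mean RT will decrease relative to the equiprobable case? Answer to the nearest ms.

89 ms

The RT saving is b·ΔH. Equiprobable H₀ = log₂(4) = 2.0000 bits; with the given probabilities H = 1.3411 bits.
b·(H₀ − H) = 135 × (2.0000 − 1.3411) = 88.95 ms.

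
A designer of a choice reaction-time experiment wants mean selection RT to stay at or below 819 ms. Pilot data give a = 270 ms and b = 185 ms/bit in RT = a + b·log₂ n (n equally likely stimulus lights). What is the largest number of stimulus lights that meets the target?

Set 270 + 185·log₂ n ≤ 819 → log₂ n ≤ (819 − 270)/185 = 2.9676.
So n ≤ 2^2.9676 = 7.822; the largest integer n is 7.

7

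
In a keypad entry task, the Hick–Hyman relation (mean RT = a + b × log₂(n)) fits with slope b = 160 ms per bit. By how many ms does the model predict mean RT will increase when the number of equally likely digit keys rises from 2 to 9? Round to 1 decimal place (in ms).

Only the slope matters, since a is common to both: ΔRT = b·log₂(n₂/n₁).
log₂(9) − log₂(2) = 3.1699 − 1 = 2.1699.
ΔRT = 160 × 2.1699 = 347.188 ms.

347.2 ms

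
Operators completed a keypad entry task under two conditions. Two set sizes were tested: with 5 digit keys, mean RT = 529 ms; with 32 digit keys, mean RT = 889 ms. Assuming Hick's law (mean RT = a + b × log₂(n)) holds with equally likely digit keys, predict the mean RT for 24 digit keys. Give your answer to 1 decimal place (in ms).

RT is linear in log₂ n, so two points fix the line:
  b = (889 − 529) / (log₂ 32 − log₂ 5) = 360 / (5 − 2.3219) = 134.425 ms/bit
  a = 529 − 134.425 × 2.3219 = 216.875 ms
Then RT(24) = 216.875 + 134.425 × log₂ 24 = 216.875 + 134.425 × 4.5850 ≈ 833.209 ms.

833.2 ms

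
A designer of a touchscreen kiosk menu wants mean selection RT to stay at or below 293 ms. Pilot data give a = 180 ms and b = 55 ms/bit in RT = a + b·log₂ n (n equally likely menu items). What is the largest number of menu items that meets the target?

Set 180 + 55·log₂ n ≤ 293 → log₂ n ≤ (293 − 180)/55 = 2.0545.
So n ≤ 2^2.0545 = 4.154; the largest integer n is 4.

4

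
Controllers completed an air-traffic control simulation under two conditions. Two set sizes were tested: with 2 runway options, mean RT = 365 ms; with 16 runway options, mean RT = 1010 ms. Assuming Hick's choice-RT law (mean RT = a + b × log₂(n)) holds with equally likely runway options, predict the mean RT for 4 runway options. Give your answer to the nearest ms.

580 ms

With log₂ n on the abscissa the relation is linear; from the two conditions:
  b = (1010 − 365) / (log₂ 16 − log₂ 2) = 645 / (4 − 1) = 215 ms/bit
  a = 365 − 215 × 1 = 150 ms
Then RT(4) = 150 + 215 × log₂ 4 = 150 + 215 × 2 ≈ 580.000 ms.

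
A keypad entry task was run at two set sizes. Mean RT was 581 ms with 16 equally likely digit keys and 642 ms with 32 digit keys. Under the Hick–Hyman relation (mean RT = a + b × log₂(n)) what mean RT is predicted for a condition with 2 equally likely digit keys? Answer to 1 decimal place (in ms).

With log₂ n on the abscissa the relation is linear; from the two conditions:
  b = (642 − 581) / (log₂ 32 − log₂ 16) = 61 / (5 − 4) = 61.000 ms/bit
  a = 581 − 61.000 × 4 = 337.000 ms
Then RT(2) = 337.000 + 61.000 × log₂ 2 = 337.000 + 61.000 × 1 ≈ 398.000 ms.

398.0 ms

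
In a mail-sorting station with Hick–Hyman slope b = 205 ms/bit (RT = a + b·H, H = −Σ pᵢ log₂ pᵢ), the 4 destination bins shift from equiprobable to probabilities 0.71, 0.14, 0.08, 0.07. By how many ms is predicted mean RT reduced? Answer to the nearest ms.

142 ms

The RT saving is b·ΔH. Equiprobable H₀ = log₂(4) = 2.0000 bits; with the given probabilities H = 1.3080 bits.
b·(H₀ − H) = 205 × (2.0000 − 1.3080) = 141.86 ms.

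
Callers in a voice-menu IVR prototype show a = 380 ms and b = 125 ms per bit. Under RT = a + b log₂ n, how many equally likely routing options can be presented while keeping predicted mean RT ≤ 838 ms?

Information budget: (838 − 380)/125 = 3.6640 bits, so n ≤ 2^3.6640 = 12.676 → at most 12.

12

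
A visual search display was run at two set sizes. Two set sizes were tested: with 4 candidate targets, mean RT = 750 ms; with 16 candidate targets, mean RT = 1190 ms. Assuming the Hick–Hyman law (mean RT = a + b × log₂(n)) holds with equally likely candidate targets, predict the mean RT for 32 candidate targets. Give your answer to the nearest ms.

1410 ms

Solve the two-equation system in a and b:
  b = (1190 − 750) / (log₂ 16 − log₂ 4) = 440 / (4 − 2) = 220 ms/bit
  a = 750 − 220 × 2 = 310 ms
Then RT(32) = 310 + 220 × log₂ 32 = 310 + 220 × 5 ≈ 1410.000 ms.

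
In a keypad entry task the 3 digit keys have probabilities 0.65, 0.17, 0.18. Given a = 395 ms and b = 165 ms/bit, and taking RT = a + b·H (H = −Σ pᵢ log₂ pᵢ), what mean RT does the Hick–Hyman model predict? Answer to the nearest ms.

H = 0.65·log₂(1/0.65) + 0.17·log₂(1/0.17) + 0.18·log₂(1/0.18) = 1.2839 bits.
RT = 395 + 165 × 1.2839 = 606.84 ms.

607 ms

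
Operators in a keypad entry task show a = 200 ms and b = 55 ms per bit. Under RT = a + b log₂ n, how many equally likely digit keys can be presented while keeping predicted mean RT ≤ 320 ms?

55·log₂ n ≤ 320 − 200 = 120, giving log₂ n ≤ 2.1818 and n ≤ 4.537. The largest whole number is 4.

4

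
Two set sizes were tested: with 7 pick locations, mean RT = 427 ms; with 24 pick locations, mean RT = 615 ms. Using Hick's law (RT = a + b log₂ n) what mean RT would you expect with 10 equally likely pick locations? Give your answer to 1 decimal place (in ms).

481.4 ms

Fit slope and intercept:
  b = (615 − 427) / (log₂ 24 − log₂ 7) = 188 / (4.5850 − 2.8074) = 105.760 ms/bit
  a = 427 − 105.760 × 2.8074 = 130.094 ms
Then RT(10) = 130.094 + 105.760 × log₂ 10 = 130.094 + 105.760 × 3.3219 ≈ 481.421 ms.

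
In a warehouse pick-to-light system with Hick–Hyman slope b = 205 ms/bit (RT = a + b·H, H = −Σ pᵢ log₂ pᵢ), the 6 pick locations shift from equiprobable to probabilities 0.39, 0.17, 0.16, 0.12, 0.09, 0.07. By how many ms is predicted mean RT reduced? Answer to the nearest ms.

Equiprobable entropy H₀ = log₂ 6 = 2.5850 bits.
Skewed entropy H = −Σ pᵢ log₂ pᵢ = 2.3357 bits.
ΔRT = b·(H₀ − H) = 205 × 0.2493 = 51.10 ms.

51 ms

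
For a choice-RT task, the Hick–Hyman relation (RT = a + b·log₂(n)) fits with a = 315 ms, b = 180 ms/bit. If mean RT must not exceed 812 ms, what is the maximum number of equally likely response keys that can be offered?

6

Information budget: (812 − 315)/180 = 2.7611 bits, so n ≤ 2^2.7611 = 6.779 → at most 6.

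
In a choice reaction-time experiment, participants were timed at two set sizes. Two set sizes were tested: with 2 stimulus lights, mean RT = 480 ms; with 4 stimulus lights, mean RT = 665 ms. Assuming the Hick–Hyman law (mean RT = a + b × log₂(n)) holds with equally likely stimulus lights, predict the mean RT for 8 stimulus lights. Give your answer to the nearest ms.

850 ms

RT is linear in log₂ n, so two points fix the line:
  b = (665 − 480) / (log₂ 4 − log₂ 2) = 185 / (2 − 1) = 185 ms/bit
  a = 480 − 185 × 1 = 295 ms
Then RT(8) = 295 + 185 × log₂ 8 = 295 + 185 × 3 ≈ 850.000 ms.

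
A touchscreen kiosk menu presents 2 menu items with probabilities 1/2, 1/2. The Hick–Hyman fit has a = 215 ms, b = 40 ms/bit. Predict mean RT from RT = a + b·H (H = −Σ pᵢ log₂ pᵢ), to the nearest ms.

H = −Σ pᵢ log₂ pᵢ = 0.5·1 + 0.5·1 = 1.000 bits.
RT = 215 + 40 × 1.000 = 255.00 ms.

255 ms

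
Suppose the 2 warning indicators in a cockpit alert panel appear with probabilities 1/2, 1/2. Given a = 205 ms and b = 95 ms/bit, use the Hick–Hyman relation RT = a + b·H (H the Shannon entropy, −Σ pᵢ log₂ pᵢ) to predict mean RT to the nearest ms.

Each term −pᵢ log₂ pᵢ: 0.5·1 + 0.5·1; summed, H = 1.000 bits.
Mean RT = a + bH = 205 + 95·1.000 = 300.00 ms.

300 ms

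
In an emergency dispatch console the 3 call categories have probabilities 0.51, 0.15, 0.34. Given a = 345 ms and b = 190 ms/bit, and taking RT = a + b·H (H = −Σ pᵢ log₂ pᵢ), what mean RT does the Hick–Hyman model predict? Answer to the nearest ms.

H = 0.51·log₂(1/0.51) + 0.15·log₂(1/0.15) + 0.34·log₂(1/0.34) = 1.4351 bits.
RT = 345 + 190 × 1.4351 = 617.68 ms.

618 ms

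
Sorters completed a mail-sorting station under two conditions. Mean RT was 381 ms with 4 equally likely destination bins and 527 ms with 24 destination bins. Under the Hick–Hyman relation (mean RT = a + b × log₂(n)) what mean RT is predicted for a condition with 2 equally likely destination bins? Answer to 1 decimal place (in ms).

With log₂ n on the abscissa the relation is linear; from the two conditions:
  b = (527 − 381) / (log₂ 24 − log₂ 4) = 146 / (4.5850 − 2) = 56.481 ms/bit
  a = 381 − 56.481 × 2 = 268.039 ms
Then RT(2) = 268.039 + 56.481 × log₂ 2 = 268.039 + 56.481 × 1 ≈ 324.519 ms.

324.5 ms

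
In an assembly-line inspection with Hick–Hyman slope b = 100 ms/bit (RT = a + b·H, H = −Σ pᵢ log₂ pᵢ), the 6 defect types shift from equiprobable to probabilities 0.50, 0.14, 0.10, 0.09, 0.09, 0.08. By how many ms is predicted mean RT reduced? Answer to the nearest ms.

44 ms

Equiprobable entropy H₀ = log₂ 6 = 2.5850 bits.
Skewed entropy H = −Σ pᵢ log₂ pᵢ = 2.1461 bits.
ΔRT = b·(H₀ − H) = 100 × 0.4388 = 43.88 ms.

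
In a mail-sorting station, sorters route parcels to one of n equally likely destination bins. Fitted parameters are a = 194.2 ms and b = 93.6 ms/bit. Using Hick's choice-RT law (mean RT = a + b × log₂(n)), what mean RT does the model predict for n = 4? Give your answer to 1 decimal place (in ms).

381.4 ms

log₂(4) = 2 bits, so RT = 194.2 + 93.6 × 2 ≈ 381.400 ms.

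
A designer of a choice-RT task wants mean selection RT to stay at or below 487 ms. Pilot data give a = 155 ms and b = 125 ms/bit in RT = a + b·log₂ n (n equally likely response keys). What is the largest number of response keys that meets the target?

6

125·log₂ n ≤ 487 − 155 = 332, giving log₂ n ≤ 2.6560 and n ≤ 6.303. The largest whole number is 6.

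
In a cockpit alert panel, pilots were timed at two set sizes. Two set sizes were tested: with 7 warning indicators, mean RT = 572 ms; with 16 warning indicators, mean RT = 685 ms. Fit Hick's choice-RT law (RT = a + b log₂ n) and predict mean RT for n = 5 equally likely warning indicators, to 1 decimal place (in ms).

RT is linear in log₂ n, so two points fix the line:
  b = (685 − 572) / (log₂ 16 − log₂ 7) = 113 / (4 − 2.8074) = 94.747 ms/bit
  a = 572 − 94.747 × 2.8074 = 306.010 ms
Then RT(5) = 306.010 + 94.747 × log₂ 5 = 306.010 + 94.747 × 2.3219 ≈ 526.007 ms.

526.0 ms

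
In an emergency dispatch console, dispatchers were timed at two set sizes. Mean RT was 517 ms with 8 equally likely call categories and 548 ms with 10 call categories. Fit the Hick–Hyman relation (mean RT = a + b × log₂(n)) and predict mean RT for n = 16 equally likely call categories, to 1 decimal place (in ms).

613.3 ms

Fit slope and intercept:
  b = (548 − 517) / (log₂ 10 − log₂ 8) = 31 / (3.3219 − 3) = 96.295 ms/bit
  a = 517 − 96.295 × 3 = 228.116 ms
Then RT(16) = 228.116 + 96.295 × log₂ 16 = 228.116 + 96.295 × 4 ≈ 613.295 ms.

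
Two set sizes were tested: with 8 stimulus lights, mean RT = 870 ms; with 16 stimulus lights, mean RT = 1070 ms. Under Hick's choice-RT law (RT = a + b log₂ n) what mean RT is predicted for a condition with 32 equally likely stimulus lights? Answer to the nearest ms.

1270 ms

With log₂ n on the abscissa the relation is linear; from the two conditions:
  b = (1070 − 870) / (log₂ 16 − log₂ 8) = 200 / (4 − 3) = 200 ms/bit
  a = 870 − 200 × 3 = 270 ms
Then RT(32) = 270 + 200 × log₂ 32 = 270 + 200 × 5 ≈ 1270.000 ms.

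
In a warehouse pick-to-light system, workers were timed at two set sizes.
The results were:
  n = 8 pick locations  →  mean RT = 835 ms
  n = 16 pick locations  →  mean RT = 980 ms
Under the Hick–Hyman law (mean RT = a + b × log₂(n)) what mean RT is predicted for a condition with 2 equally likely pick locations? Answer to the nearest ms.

545 ms

Fit slope and intercept:
  b = (980 − 835) / (log₂ 16 − log₂ 8) = 145 / (4 − 3) = 145 ms/bit
  a = 835 − 145 × 3 = 400 ms
Then RT(2) = 400 + 145 × log₂ 2 = 400 + 145 × 1 ≈ 545.000 ms.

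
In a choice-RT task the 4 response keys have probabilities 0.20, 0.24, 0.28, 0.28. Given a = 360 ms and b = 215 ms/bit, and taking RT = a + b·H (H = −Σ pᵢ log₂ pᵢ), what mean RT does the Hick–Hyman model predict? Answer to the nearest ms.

787 ms

H = 0.20·log₂(1/0.20) + 0.24·log₂(1/0.24) + 0.28·log₂(1/0.28) + 0.28·log₂(1/0.28) = 1.9870 bits.
RT = 360 + 215 × 1.9870 = 787.20 ms.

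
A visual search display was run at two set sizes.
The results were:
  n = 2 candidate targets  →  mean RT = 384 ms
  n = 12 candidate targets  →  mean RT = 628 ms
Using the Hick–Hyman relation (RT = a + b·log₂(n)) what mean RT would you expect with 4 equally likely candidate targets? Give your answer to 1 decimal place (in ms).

478.4 ms

With log₂ n on the abscissa the relation is linear; from the two conditions:
  b = (628 − 384) / (log₂ 12 − log₂ 2) = 244 / (3.5850 − 1) = 94.392 ms/bit
  a = 384 − 94.392 × 1 = 289.608 ms
Then RT(4) = 289.608 + 94.392 × log₂ 4 = 289.608 + 94.392 × 2 ≈ 478.392 ms.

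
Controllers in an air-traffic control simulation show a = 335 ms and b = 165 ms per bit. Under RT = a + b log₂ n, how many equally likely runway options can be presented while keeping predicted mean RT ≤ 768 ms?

Set 335 + 165·log₂ n ≤ 768 → log₂ n ≤ (768 − 335)/165 = 2.6242.
So n ≤ 2^2.6242 = 6.166; the largest integer n is 6.

6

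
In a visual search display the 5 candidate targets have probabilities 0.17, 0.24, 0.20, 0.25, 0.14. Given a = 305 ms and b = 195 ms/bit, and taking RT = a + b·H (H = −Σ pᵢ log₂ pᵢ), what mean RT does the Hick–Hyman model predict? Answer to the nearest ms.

752 ms

Entropy contributions −pᵢ log₂ pᵢ: 0.4346, 0.4941, 0.4644, 0.5000, 0.3971; sum H = 2.2902 bits.
RT = a + bH = 305 + 195·2.2902 = 751.59 ms.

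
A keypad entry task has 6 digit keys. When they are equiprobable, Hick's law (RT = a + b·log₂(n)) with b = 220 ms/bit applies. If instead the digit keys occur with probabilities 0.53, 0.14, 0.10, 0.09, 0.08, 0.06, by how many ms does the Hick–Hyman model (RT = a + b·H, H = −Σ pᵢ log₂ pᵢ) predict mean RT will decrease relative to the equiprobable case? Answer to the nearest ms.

The RT saving is b·ΔH. Equiprobable H₀ = log₂(6) = 2.5850 bits; with the given probabilities H = 2.0624 bits.
b·(H₀ − H) = 220 × (2.5850 − 2.0624) = 114.95 ms.

115 ms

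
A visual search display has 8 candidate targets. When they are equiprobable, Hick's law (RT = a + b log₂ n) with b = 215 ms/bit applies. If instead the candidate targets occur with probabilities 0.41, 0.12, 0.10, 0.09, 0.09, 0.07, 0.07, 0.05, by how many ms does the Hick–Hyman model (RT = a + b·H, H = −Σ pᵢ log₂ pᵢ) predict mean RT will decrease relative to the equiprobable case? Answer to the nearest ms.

Equiprobable entropy H₀ = log₂ 8 = 3.0000 bits.
Skewed entropy H = −Σ pᵢ log₂ pᵢ = 2.6052 bits.
ΔRT = b·(H₀ − H) = 215 × 0.3948 = 84.89 ms.

85 ms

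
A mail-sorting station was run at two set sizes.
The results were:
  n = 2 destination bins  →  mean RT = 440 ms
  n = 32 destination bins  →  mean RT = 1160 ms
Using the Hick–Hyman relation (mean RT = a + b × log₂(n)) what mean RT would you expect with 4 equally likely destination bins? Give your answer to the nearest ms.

With log₂ n on the abscissa the relation is linear; from the two conditions:
  b = (1160 − 440) / (log₂ 32 − log₂ 2) = 720 / (5 − 1) = 180 ms/bit
  a = 440 − 180 × 1 = 260 ms
Then RT(4) = 260 + 180 × log₂ 4 = 260 + 180 × 2 ≈ 620.000 ms.

620 ms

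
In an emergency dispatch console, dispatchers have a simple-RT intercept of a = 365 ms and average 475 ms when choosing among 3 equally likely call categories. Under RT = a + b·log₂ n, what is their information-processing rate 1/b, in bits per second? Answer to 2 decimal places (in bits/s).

14.41 bits/s

Choice component = 475 − 365 = 110 ms over log₂(3) = 1.5850 bits.
b = 110 / 1.5850 = 69.402 ms/bit, so 1/b = 14.409 bits/s.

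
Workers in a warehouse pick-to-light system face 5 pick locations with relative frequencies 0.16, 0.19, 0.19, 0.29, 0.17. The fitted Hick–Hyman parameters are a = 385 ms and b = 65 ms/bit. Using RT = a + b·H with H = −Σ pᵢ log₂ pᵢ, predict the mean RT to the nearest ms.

H = 0.16·log₂(1/0.16) + 0.19·log₂(1/0.19) + 0.19·log₂(1/0.19) + 0.29·log₂(1/0.29) + 0.17·log₂(1/0.17) = 2.2860 bits.
RT = 385 + 65 × 2.2860 = 533.59 ms.

534 ms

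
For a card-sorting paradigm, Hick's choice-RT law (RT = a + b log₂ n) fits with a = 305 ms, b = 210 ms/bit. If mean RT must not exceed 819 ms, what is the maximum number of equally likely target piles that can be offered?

Information budget: (819 − 305)/210 = 2.4476 bits, so n ≤ 2^2.4476 = 5.455 → at most 5.

5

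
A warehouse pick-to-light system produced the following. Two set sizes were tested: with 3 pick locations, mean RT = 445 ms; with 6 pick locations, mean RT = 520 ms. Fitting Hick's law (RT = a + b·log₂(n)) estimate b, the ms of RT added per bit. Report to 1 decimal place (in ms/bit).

75.0 ms/bit

The slope on a log₂ axis is (520 − 445) / (2.5850 − 1.5850) = 75.000 ms/bit.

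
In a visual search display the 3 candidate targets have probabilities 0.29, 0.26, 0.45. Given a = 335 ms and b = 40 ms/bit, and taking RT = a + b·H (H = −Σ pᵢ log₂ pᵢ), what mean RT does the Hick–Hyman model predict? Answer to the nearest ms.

397 ms

H = 0.29·log₂(1/0.29) + 0.26·log₂(1/0.26) + 0.45·log₂(1/0.45) = 1.5416 bits.
RT = 335 + 40 × 1.5416 = 396.66 ms.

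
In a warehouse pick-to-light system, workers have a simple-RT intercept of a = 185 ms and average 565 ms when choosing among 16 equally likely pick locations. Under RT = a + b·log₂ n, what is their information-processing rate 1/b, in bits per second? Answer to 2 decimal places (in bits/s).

b = (565 − 185)/log₂ 16 = 380/4 = 95.000 ms per bit = 0.09500 s/bit; the reciprocal is 10.526 bits/s.

10.53 bits/s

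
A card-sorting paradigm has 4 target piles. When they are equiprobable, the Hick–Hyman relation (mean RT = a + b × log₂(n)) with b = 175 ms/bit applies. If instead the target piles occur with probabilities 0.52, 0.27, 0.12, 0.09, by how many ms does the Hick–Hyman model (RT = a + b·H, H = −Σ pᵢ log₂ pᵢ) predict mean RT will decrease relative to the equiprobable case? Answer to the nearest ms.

Equiprobable entropy H₀ = log₂ 4 = 2.0000 bits.
Skewed entropy H = −Σ pᵢ log₂ pᵢ = 1.6803 bits.
ΔRT = b·(H₀ − H) = 175 × 0.3197 = 55.94 ms.

56 ms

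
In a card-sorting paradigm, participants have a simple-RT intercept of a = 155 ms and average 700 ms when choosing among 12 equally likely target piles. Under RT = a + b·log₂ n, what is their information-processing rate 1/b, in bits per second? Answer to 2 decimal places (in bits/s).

b = (700 − 155)/log₂ 12 = 545/3.5850 = 152.024 ms per bit = 0.15202 s/bit; the reciprocal is 6.578 bits/s.

6.58 bits/s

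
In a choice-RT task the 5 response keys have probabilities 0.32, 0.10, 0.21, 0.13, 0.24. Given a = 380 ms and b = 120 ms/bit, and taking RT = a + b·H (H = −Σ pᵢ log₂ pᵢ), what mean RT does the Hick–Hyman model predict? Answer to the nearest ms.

Entropy contributions −pᵢ log₂ pᵢ: 0.5260, 0.3322, 0.4728, 0.3826, 0.4941; sum H = 2.2078 bits.
RT = a + bH = 380 + 120·2.2078 = 644.94 ms.

645 ms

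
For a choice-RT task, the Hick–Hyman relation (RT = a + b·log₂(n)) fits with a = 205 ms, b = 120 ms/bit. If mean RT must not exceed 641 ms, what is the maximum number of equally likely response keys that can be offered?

Information budget: (641 − 205)/120 = 3.6333 bits, so n ≤ 2^3.6333 = 12.409 → at most 12.

12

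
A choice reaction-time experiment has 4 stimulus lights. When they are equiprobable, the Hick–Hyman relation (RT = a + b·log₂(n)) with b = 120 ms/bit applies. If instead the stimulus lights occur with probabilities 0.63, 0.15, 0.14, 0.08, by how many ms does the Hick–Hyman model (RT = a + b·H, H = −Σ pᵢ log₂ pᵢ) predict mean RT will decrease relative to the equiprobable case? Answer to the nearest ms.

The RT saving is b·ΔH. Equiprobable H₀ = log₂(4) = 2.0000 bits; with the given probabilities H = 1.5191 bits.
b·(H₀ − H) = 120 × (2.0000 − 1.5191) = 57.71 ms.

58 ms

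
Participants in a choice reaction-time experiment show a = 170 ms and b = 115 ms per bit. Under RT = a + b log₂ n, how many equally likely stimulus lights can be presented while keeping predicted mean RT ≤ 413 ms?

4

Information budget: (413 − 170)/115 = 2.1130 bits, so n ≤ 2^2.1130 = 4.326 → at most 4.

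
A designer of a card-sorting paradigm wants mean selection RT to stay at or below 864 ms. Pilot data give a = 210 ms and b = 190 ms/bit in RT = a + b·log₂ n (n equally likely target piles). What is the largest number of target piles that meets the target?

190·log₂ n ≤ 864 − 210 = 654, giving log₂ n ≤ 3.4421 and n ≤ 10.869. The largest whole number is 10.

10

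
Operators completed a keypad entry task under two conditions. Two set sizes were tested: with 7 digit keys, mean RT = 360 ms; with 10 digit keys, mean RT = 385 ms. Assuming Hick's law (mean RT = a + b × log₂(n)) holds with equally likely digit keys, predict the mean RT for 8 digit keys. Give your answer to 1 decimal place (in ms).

With log₂ n on the abscissa the relation is linear; from the two conditions:
  b = (385 − 360) / (log₂ 10 − log₂ 7) = 25 / (3.3219 − 2.8074) = 48.584 ms/bit
  a = 360 − 48.584 × 2.8074 = 223.608 ms
Then RT(8) = 223.608 + 48.584 × log₂ 8 = 223.608 + 48.584 × 3 ≈ 369.359 ms.

369.4 ms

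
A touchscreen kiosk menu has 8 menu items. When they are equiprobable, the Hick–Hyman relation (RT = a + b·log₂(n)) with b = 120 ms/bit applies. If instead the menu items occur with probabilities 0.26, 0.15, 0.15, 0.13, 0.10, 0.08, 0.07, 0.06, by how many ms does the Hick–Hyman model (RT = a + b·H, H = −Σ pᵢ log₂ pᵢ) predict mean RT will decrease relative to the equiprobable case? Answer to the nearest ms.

19 ms

Equiprobable entropy H₀ = log₂ 8 = 3.0000 bits.
Skewed entropy H = −Σ pᵢ log₂ pᵢ = 2.8448 bits.
ΔRT = b·(H₀ − H) = 120 × 0.1552 = 18.62 ms.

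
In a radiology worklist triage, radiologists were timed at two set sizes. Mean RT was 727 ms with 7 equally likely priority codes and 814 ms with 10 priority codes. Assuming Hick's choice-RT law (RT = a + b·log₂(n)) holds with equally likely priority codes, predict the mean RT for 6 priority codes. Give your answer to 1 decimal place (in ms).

RT is linear in log₂ n, so two points fix the line:
  b = (814 − 727) / (log₂ 10 − log₂ 7) = 87 / (3.3219 − 2.8074) = 169.072 ms/bit
  a = 727 − 169.072 × 2.8074 = 252.354 ms
Then RT(6) = 252.354 + 169.072 × log₂ 6 = 252.354 + 169.072 × 2.5850 ≈ 689.400 ms.

689.4 ms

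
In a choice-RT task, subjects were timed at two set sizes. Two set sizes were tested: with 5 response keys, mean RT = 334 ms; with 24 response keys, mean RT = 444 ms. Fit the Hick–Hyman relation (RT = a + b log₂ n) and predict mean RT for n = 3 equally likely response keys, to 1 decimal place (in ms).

298.2 ms

Fit slope and intercept:
  b = (444 − 334) / (log₂ 24 − log₂ 5) = 110 / (4.5850 − 2.3219) = 48.607 ms/bit
  a = 334 − 48.607 × 2.3219 = 221.137 ms
Then RT(3) = 221.137 + 48.607 × log₂ 3 = 221.137 + 48.607 × 1.5850 ≈ 298.178 ms.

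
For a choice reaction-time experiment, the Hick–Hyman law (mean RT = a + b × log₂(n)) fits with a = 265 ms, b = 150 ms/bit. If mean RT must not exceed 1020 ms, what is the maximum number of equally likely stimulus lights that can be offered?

Set 265 + 150·log₂ n ≤ 1020 → log₂ n ≤ (1020 − 265)/150 = 5.0333.
So n ≤ 2^5.0333 = 32.748; the largest integer n is 32.

32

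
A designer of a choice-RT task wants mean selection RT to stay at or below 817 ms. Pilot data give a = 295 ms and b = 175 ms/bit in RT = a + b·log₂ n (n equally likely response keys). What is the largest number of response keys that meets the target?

Information budget: (817 − 295)/175 = 2.9829 bits, so n ≤ 2^2.9829 = 7.906 → at most 7.

7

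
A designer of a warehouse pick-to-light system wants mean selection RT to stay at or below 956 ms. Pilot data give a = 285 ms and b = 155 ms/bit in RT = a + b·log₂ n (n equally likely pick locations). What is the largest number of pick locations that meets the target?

20

Set 285 + 155·log₂ n ≤ 956 → log₂ n ≤ (956 − 285)/155 = 4.3290.
So n ≤ 2^4.3290 = 20.099; the largest integer n is 20.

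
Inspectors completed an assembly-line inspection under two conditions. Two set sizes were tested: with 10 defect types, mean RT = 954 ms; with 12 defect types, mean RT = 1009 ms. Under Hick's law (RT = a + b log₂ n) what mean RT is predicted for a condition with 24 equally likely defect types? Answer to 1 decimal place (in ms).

1218.1 ms

Fit slope and intercept:
  b = (1009 − 954) / (log₂ 12 − log₂ 10) = 55 / (3.5850 − 3.3219) = 209.098 ms/bit
  a = 954 − 209.098 × 3.3219 = 259.391 ms
Then RT(24) = 259.391 + 209.098 × log₂ 24 = 259.391 + 209.098 × 4.5850 ≈ 1218.098 ms.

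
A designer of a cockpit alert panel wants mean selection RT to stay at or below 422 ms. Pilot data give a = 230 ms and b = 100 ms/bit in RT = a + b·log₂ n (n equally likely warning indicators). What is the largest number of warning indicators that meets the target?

Information budget: (422 − 230)/100 = 1.9200 bits, so n ≤ 2^1.9200 = 3.784 → at most 3.

3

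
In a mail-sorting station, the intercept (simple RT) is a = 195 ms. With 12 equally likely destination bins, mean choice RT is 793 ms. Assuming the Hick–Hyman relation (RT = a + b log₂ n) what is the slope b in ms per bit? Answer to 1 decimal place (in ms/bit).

12 alternatives carry log₂ 12 = 3.5850 bits; the choice cost is 793 − 195 = 598 ms, so b = 598/3.5850 = 166.808 ms/bit.

166.8 ms/bit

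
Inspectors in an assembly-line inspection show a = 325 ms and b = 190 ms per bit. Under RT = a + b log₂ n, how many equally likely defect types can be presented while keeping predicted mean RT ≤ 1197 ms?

Information budget: (1197 − 325)/190 = 4.5895 bits, so n ≤ 2^4.5895 = 24.075 → at most 24.

24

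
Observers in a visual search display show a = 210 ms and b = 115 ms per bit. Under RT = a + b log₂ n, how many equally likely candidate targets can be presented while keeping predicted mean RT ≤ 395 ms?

3

115·log₂ n ≤ 395 − 210 = 185, giving log₂ n ≤ 1.6087 and n ≤ 3.050. The largest whole number is 3.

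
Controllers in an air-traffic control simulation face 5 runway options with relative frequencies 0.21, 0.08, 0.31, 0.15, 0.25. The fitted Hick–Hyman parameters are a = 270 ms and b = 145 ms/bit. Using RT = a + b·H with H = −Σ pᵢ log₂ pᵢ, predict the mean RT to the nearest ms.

589 ms

Entropy contributions −pᵢ log₂ pᵢ: 0.4728, 0.2915, 0.5238, 0.4105, 0.5000; sum H = 2.1987 bits.
RT = a + bH = 270 + 145·2.1987 = 588.81 ms.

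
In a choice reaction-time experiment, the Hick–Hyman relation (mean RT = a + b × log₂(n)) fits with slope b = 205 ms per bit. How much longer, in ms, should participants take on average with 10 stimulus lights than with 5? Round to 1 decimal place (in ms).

205.0 ms

Only the slope matters, since a is common to both: ΔRT = b·log₂(n₂/n₁).
log₂(10) − log₂(5) = log₂(10/5) = log₂(2) = 1.
ΔRT = 205 × 1.0000 = 205.000 ms.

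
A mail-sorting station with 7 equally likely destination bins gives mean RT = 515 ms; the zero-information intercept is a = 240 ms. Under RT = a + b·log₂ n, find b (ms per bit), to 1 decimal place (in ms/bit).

log₂(7) = 2.8074 bits.
b = (RT − a)/log₂ n = (515 − 240) / 2.8074 = 97.957 ms/bit.

98.0 ms/bit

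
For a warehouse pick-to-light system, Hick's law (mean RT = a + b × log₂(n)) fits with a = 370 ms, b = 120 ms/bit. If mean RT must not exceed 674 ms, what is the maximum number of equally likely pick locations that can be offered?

5

Set 370 + 120·log₂ n ≤ 674 → log₂ n ≤ (674 − 370)/120 = 2.5333.
So n ≤ 2^2.5333 = 5.789; the largest integer n is 5.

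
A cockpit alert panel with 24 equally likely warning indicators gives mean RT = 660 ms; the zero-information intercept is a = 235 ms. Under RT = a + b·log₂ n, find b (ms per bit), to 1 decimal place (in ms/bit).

b = (660 − 235) / log₂(24) = 425 / 4.5850 = 92.694 ms/bit.

92.7 ms/bit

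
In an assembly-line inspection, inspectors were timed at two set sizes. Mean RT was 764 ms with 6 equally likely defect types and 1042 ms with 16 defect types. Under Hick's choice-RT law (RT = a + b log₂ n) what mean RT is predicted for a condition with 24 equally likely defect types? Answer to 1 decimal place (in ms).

1156.9 ms

Solve the two-equation system in a and b:
  b = (1042 − 764) / (log₂ 16 − log₂ 6) = 278 / (4 − 2.5850) = 196.461 ms/bit
  a = 764 − 196.461 × 2.5850 = 256.155 ms
Then RT(24) = 256.155 + 196.461 × log₂ 24 = 256.155 + 196.461 × 4.5850 ≈ 1156.922 ms.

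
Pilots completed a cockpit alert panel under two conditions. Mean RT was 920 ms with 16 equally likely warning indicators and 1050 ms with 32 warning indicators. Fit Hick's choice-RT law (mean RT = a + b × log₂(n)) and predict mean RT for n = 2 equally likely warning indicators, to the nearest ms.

530 ms

With log₂ n on the abscissa the relation is linear; from the two conditions:
  b = (1050 − 920) / (log₂ 32 − log₂ 16) = 130 / (5 − 4) = 130 ms/bit
  a = 920 − 130 × 4 = 400 ms
Then RT(2) = 400 + 130 × log₂ 2 = 400 + 130 × 1 ≈ 530.000 ms.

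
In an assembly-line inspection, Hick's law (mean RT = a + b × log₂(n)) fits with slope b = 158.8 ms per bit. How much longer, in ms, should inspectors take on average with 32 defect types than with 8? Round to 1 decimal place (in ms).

317.6 ms

Only the slope matters, since a is common to both: ΔRT = b·log₂(n₂/n₁).
log₂(32) − log₂(8) = log₂(32/8) = log₂(4) = 2.
ΔRT = 158.8 × 2.0000 = 317.600 ms.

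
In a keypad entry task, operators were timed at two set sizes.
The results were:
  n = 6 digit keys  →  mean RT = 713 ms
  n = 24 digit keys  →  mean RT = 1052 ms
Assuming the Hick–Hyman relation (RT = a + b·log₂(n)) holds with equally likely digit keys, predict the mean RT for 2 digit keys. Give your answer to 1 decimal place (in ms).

Fit slope and intercept:
  b = (1052 − 713) / (log₂ 24 − log₂ 6) = 339 / (4.5850 − 2.5850) = 169.500 ms/bit
  a = 713 − 169.500 × 2.5850 = 274.849 ms
Then RT(2) = 274.849 + 169.500 × log₂ 2 = 274.849 + 169.500 × 1 ≈ 444.349 ms.

444.3 ms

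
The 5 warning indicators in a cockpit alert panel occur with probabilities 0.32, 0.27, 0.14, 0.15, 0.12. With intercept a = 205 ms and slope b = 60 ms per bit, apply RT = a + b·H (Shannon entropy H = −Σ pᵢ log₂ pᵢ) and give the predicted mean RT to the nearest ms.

338 ms

Entropy contributions −pᵢ log₂ pᵢ: 0.5260, 0.5100, 0.3971, 0.4105, 0.3671; sum H = 2.2108 bits.
RT = a + bH = 205 + 60·2.2108 = 337.65 ms.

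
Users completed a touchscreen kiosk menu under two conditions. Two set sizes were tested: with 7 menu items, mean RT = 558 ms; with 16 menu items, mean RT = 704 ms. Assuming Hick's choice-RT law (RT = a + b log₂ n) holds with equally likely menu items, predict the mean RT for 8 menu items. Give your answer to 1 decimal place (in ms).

581.6 ms

Solve the two-equation system in a and b:
  b = (704 − 558) / (log₂ 16 − log₂ 7) = 146 / (4 − 2.8074) = 122.417 ms/bit
  a = 558 − 122.417 × 2.8074 = 214.332 ms
Then RT(8) = 214.332 + 122.417 × log₂ 8 = 214.332 + 122.417 × 3 ≈ 581.583 ms.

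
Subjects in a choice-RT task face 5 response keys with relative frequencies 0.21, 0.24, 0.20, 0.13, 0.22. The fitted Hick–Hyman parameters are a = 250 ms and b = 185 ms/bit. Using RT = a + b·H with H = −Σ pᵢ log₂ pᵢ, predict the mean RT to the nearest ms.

H = 0.21·log₂(1/0.21) + 0.24·log₂(1/0.24) + 0.20·log₂(1/0.20) + 0.13·log₂(1/0.13) + 0.22·log₂(1/0.22) = 2.2946 bits.
RT = 250 + 185 × 2.2946 = 674.49 ms.

674 ms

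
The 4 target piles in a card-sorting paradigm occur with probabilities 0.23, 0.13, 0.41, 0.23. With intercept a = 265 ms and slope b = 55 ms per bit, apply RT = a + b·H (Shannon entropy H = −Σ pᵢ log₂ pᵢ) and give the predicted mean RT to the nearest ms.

H = 0.23·log₂(1/0.23) + 0.13·log₂(1/0.13) + 0.41·log₂(1/0.41) + 0.23·log₂(1/0.23) = 1.8854 bits.
RT = 265 + 55 × 1.8854 = 368.70 ms.

369 ms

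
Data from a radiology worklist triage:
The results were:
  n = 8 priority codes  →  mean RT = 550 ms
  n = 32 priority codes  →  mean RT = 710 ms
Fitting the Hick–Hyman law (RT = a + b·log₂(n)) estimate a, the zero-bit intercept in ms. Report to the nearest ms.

The slope on a log₂ axis is (710 − 550) / (5 − 3) = 80 ms/bit.
Intercept: a = 550 − 80·log₂(8) = 310.000 ms.

310 ms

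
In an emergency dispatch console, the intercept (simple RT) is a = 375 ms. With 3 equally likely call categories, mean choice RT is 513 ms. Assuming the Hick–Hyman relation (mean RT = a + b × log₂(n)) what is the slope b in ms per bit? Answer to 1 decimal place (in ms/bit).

87.1 ms/bit

b = (513 − 375) / log₂(3) = 138 / 1.5850 = 87.068 ms/bit.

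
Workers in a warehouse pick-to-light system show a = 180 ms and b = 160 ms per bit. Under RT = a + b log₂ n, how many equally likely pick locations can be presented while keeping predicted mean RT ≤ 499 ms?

3

160·log₂ n ≤ 499 − 180 = 319, giving log₂ n ≤ 1.9937 and n ≤ 3.983. The largest whole number is 3.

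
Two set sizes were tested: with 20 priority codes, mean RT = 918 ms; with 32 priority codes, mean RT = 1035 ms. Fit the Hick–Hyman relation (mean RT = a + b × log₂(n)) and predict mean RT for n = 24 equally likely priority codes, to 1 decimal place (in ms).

RT is linear in log₂ n, so two points fix the line:
  b = (1035 − 918) / (log₂ 32 − log₂ 20) = 117 / (5 − 4.3219) = 172.548 ms/bit
  a = 918 − 172.548 × 4.3219 = 172.260 ms
Then RT(24) = 172.260 + 172.548 × log₂ 24 = 172.260 + 172.548 × 4.5850 ≈ 963.386 ms.

963.4 ms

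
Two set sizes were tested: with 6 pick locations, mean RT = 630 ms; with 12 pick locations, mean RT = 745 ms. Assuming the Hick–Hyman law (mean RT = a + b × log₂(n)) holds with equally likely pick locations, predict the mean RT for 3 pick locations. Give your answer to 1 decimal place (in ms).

With log₂ n on the abscissa the relation is linear; from the two conditions:
  b = (745 − 630) / (log₂ 12 − log₂ 6) = 115 / (3.5850 − 2.5850) = 115.000 ms/bit
  a = 630 − 115.000 × 2.5850 = 332.729 ms
Then RT(3) = 332.729 + 115.000 × log₂ 3 = 332.729 + 115.000 × 1.5850 ≈ 515.000 ms.

515.0 ms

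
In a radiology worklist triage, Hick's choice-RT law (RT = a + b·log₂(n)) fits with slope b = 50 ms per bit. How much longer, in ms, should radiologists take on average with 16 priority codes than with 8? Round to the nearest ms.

50 ms

Only the slope matters, since a is common to both: ΔRT = b·log₂(n₂/n₁).
log₂(16) − log₂(8) = log₂(16/8) = log₂(2) = 1.
ΔRT = 50 × 1.0000 = 50.000 ms.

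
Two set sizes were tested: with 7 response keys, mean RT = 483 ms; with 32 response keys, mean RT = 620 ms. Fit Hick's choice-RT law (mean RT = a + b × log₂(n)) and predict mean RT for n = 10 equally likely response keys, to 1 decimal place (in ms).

With log₂ n on the abscissa the relation is linear; from the two conditions:
  b = (620 − 483) / (log₂ 32 − log₂ 7) = 137 / (5 − 2.8074) = 62.482 ms/bit
  a = 483 − 62.482 × 2.8074 = 307.592 ms
Then RT(10) = 307.592 + 62.482 × log₂ 10 = 307.592 + 62.482 × 3.3219 ≈ 515.151 ms.

515.2 ms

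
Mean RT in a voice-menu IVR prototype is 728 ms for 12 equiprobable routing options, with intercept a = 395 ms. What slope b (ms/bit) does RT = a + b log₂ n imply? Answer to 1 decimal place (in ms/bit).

12 alternatives carry log₂ 12 = 3.5850 bits; the choice cost is 728 − 395 = 333 ms, so b = 333/3.5850 = 92.888 ms/bit.

92.9 ms/bit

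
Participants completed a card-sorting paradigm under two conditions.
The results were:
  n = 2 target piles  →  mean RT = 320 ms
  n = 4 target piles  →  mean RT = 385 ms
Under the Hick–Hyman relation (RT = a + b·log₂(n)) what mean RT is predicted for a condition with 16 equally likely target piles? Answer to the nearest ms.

RT is linear in log₂ n, so two points fix the line:
  b = (385 − 320) / (log₂ 4 − log₂ 2) = 65 / (2 − 1) = 65 ms/bit
  a = 320 − 65 × 1 = 255 ms
Then RT(16) = 255 + 65 × log₂ 16 = 255 + 65 × 4 ≈ 515.000 ms.

515 ms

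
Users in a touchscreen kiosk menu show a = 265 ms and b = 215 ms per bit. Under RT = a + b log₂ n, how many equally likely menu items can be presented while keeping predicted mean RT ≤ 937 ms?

Information budget: (937 − 265)/215 = 3.1256 bits, so n ≤ 2^3.1256 = 8.728 → at most 8.

8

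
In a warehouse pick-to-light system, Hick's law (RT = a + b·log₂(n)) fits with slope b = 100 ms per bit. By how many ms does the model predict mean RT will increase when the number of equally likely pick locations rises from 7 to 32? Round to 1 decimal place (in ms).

The intercept a cancels: ΔRT = b·(log₂ n₂ − log₂ n₁) = b·log₂(n₂/n₁).
log₂(32) − log₂(7) = 5 − 2.8074 = 2.1926.
ΔRT = 100 × 2.1926 = 219.265 ms.

219.3 ms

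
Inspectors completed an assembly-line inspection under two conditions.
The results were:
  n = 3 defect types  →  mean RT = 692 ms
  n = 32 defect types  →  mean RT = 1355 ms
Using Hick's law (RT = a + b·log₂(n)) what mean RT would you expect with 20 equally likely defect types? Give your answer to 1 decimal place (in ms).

1223.4 ms

RT is linear in log₂ n, so two points fix the line:
  b = (1355 − 692) / (log₂ 32 − log₂ 3) = 663 / (5 − 1.5850) = 194.141 ms/bit
  a = 692 − 194.141 × 1.5850 = 384.293 ms
Then RT(20) = 384.293 + 194.141 × log₂ 20 = 384.293 + 194.141 × 4.3219 ≈ 1223.358 ms.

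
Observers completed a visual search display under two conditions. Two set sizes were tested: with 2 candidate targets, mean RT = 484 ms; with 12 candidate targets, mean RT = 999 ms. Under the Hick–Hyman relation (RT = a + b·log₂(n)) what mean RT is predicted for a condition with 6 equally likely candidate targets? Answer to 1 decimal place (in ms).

Fit slope and intercept:
  b = (999 − 484) / (log₂ 12 − log₂ 2) = 515 / (3.5850 − 1) = 199.229 ms/bit
  a = 484 − 199.229 × 1 = 284.771 ms
Then RT(6) = 284.771 + 199.229 × log₂ 6 = 284.771 + 199.229 × 2.5850 ≈ 799.771 ms.

799.8 ms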